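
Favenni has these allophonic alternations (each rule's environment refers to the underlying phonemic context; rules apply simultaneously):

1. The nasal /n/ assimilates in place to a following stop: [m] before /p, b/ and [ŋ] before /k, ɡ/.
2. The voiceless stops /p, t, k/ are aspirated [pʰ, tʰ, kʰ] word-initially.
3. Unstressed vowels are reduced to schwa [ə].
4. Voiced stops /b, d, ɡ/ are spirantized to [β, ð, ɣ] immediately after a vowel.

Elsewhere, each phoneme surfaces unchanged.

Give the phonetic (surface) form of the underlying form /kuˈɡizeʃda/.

[kʰəˈɣizəʃdə]

/k/ (word-initial): word-initially, so rule 2 applies → [kʰ].
/u/ — between /k/ and /ɡ/, in an unstressed syllable — surfaces as [ə] (rule 3).
/ɡ/ (between /u/ and /i/) occurs immediately after a vowel → [ɣ] by rule 4.
/i/ (between /ɡ/ and /z/): rule 3 targets it, but not in an unstressed syllable → unchanged [i].
/z/ (between /i/ and /e/) is unaffected → [z].
/e/ meets the environment for rule 3 (in an unstressed syllable) → [ə].
/ʃ/ (between /e/ and /d/): no rule targets it → [ʃ].
/d/ (between /ʃ/ and /a/) fails the environment for rule 4, so it stays [d].
/a/ meets the environment for rule 3 (in an unstressed syllable) → [ə].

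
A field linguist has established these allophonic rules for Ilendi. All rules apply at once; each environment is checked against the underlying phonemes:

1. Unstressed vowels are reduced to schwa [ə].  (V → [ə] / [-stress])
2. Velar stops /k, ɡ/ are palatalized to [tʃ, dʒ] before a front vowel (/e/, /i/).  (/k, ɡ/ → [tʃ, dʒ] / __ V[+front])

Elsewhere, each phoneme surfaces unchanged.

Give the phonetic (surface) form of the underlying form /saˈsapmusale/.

/s/ (word-initial) is unaffected → [s].
/a/ (between /s/ and /s/): in an unstressed syllable, so rule 1 applies → [ə].
/s/ (between /a/ and /a/): no rule targets it → [s].
/a/ (between /s/ and /p/): rule 1 targets it, but not in an unstressed syllable → unchanged [a].
/p/ (between /a/ and /m/) is unaffected → [p].
/m/ stays [m].
/u/ — between /m/ and /s/, in an unstressed syllable — surfaces as [ə] (rule 1).
/s/ (between /u/ and /a/): no rule targets it → [s].
Rule 1 applies to /a/ (between /s/ and /l/: in an unstressed syllable) → [ə].
/l/ (between /a/ and /e/): no rule targets it → [l].
/e/ (word-final) occurs in an unstressed syllable → [ə] by rule 1.

[səˈsapməsələ]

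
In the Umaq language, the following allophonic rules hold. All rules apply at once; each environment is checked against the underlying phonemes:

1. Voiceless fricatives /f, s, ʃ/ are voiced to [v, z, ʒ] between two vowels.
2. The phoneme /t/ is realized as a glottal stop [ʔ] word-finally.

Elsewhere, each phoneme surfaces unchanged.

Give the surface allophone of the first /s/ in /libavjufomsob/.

/s/ — between /m/ and /o/; rule 1 does not apply here → [s].

[s]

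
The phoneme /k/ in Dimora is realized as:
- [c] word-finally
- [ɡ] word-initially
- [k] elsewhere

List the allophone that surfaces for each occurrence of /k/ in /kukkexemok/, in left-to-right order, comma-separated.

Occurrence 1 (position 1): word-initially → [ɡ].
Occurrence 2 (position 3): no conditioning environment matches → elsewhere allophone [k].
Occurrence 3 (position 4): no conditioning environment matches → elsewhere allophone [k].
Occurrence 4 (position 10): word-finally → [c].

[ɡ], [k], [k], [c]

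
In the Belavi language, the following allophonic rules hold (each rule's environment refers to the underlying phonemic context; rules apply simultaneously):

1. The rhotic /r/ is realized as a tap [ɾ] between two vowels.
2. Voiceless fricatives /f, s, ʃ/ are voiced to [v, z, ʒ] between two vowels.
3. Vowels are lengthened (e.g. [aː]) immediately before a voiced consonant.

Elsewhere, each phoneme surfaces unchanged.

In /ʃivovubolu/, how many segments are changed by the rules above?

4

Segments that undergo a rule: /i/ → [iː] (rule 3); /o/ → [oː] (rule 3); /u/ → [uː] (rule 3); /o/ → [oː] (rule 3).
All other segments surface unchanged.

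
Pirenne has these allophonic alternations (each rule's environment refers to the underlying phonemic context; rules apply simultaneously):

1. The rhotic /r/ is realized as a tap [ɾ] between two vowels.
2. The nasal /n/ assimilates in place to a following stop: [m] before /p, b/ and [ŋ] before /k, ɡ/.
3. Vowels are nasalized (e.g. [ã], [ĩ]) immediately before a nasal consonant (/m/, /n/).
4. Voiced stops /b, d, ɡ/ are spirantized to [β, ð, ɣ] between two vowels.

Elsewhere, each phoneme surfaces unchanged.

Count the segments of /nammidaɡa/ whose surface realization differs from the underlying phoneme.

Segments that undergo a rule: /a/ → [ã] (rule 3); /d/ → [ð] (rule 4); /ɡ/ → [ɣ] (rule 4).
All other segments surface unchanged.

3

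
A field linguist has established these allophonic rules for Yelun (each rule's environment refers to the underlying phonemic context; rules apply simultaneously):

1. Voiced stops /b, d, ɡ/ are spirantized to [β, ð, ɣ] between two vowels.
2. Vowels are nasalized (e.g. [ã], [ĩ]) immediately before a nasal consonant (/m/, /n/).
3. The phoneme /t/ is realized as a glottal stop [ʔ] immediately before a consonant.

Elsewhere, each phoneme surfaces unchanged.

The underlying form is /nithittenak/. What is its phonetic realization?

/n/ — not in any rule's target class → [n].
/i/ (between /n/ and /t/) fails the environment for rule 2, so it stays [i].
/t/ meets the environment for rule 3 (immediately before a consonant) → [ʔ].
/h/ (between /t/ and /i/) is unaffected → [h].
/i/ (between /h/ and /t/) fails the environment for rule 2, so it stays [i].
Rule 3 applies to /t/ (between /i/ and /t/: immediately before a consonant) → [ʔ].
/t/ (between /t/ and /e/): rule 3 targets it, but not immediately before a consonant → unchanged [t].
/e/ (between /t/ and /n/): before a nasal consonant, so rule 2 applies → [ẽ].
/n/ — not in any rule's target class → [n].
/a/ — between /n/ and /k/; rule 2 does not apply here → [a].
/k/ (word-final): no rule targets it → [k].

[niʔhiʔtẽnak]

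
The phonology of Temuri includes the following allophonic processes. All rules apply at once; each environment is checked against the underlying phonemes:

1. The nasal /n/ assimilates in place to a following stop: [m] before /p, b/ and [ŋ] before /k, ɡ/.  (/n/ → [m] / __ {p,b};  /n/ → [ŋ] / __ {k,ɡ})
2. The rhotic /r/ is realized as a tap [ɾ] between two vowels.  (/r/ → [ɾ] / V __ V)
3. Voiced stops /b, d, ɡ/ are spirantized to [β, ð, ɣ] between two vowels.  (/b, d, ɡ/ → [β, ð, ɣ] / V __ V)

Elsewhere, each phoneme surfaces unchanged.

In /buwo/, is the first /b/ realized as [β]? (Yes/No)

/b/ (word-initial): rule 3 targets it, but not between two vowels → unchanged [b].
The actual realization is [b], not [β].

No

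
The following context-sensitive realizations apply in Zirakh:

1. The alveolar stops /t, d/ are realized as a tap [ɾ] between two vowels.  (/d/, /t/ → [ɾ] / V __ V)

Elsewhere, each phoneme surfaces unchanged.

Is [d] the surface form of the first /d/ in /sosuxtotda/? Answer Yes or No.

Yes

/d/ — between /t/ and /a/; rule 1 does not apply here → [d].
The actual realization is [d], which matches [d].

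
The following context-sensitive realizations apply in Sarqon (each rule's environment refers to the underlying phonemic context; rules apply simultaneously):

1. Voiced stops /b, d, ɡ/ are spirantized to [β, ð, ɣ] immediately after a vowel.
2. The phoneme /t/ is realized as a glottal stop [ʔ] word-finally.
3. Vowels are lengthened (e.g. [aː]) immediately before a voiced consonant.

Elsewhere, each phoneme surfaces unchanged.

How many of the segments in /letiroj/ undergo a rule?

Segments that undergo a rule: /i/ → [iː] (rule 3); /o/ → [oː] (rule 3).
All other segments surface unchanged.

2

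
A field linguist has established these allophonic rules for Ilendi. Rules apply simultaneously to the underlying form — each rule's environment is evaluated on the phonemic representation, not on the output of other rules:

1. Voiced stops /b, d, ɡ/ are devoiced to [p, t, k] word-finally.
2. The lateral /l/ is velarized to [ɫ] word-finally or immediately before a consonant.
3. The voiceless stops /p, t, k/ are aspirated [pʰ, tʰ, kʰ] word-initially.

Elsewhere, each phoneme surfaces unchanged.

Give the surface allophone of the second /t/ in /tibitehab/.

[t]

/t/ (between /i/ and /e/) is in the target of rule 3 but the environment (word-initially) is not met → [t].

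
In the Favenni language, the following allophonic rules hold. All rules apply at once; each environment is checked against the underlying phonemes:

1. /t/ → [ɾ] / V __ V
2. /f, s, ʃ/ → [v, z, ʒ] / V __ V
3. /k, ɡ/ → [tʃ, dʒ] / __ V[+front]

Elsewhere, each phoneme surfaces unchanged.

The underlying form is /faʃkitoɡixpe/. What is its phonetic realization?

/f/ (word-initial): rule 2 targets it, but not between two vowels → unchanged [f].
/a/ (between /f/ and /ʃ/): no rule targets it → [a].
/ʃ/ (between /a/ and /k/) fails the environment for rule 2, so it stays [ʃ].
/k/ — between /ʃ/ and /i/, before a front vowel — surfaces as [tʃ] (rule 3).
/i/ (between /k/ and /t/) is unaffected → [i].
/t/ (between /i/ and /o/) occurs between two vowels → [ɾ] by rule 1.
/o/ — not in any rule's target class → [o].
Rule 3 applies to /ɡ/ (between /o/ and /i/: before a front vowel) → [dʒ].
/i/ — not in any rule's target class → [i].
/x/ (between /i/ and /p/): no rule targets it → [x].
/p/ stays [p].
/e/ (word-final): no rule targets it → [e].

[faʃtʃiɾodʒixpe]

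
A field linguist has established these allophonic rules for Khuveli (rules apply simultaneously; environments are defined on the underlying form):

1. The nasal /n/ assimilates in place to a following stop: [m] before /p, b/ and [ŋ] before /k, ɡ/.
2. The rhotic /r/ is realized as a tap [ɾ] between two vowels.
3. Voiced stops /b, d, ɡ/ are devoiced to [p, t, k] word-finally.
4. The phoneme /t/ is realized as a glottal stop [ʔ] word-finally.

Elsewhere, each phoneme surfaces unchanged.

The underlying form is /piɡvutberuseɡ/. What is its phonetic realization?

[piɡvutbeɾusek]

/p/ (word-initial) is unaffected → [p].
/i/ (between /p/ and /ɡ/): no rule targets it → [i].
/ɡ/ (between /i/ and /v/) fails the environment for rule 3, so it stays [ɡ].
/v/ (between /ɡ/ and /u/) is unaffected → [v].
/u/ (between /v/ and /t/) is unaffected → [u].
/t/ (between /u/ and /b/) is in the target of rule 4 but the environment (word-finally) is not met → [t].
/b/ — between /t/ and /e/; rule 3 does not apply here → [b].
/e/ — not in any rule's target class → [e].
/r/ meets the environment for rule 2 (between two vowels) → [ɾ].
/u/ stays [u].
/s/ (between /u/ and /e/) is unaffected → [s].
/e/ (between /s/ and /ɡ/): no rule targets it → [e].
/ɡ/ — word-final, word-finally — surfaces as [k] (rule 3).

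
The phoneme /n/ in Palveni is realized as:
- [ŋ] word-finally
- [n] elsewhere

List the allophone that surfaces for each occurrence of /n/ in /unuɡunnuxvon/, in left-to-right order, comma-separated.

[n], [n], [n], [ŋ]

Occurrence 1 (position 2): no conditioning environment matches → elsewhere allophone [n].
Occurrence 2 (position 6): no conditioning environment matches → elsewhere allophone [n].
Occurrence 3 (position 7): no conditioning environment matches → elsewhere allophone [n].
Occurrence 4 (position 12): word-finally → [ŋ].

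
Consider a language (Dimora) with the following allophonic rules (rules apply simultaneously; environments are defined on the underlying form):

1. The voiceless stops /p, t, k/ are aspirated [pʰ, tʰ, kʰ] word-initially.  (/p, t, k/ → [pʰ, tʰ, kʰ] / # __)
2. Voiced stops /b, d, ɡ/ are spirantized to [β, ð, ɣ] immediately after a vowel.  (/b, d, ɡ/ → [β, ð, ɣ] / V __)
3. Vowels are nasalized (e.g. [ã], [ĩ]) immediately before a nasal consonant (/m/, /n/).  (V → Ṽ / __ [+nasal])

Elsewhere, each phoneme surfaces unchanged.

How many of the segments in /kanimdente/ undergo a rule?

Segments that undergo a rule: /k/ → [kʰ] (rule 1); /a/ → [ã] (rule 3); /i/ → [ĩ] (rule 3); /e/ → [ẽ] (rule 3).
All other segments surface unchanged.

4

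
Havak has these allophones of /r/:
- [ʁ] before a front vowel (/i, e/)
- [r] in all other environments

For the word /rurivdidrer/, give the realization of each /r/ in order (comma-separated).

[r], [ʁ], [ʁ], [r]

Occurrence 1 (position 1): no conditioning environment matches → elsewhere allophone [r].
Occurrence 2 (position 3): before a front vowel (/i, e/) → [ʁ].
Occurrence 3 (position 9): before a front vowel (/i, e/) → [ʁ].
Occurrence 4 (position 11): no conditioning environment matches → elsewhere allophone [r].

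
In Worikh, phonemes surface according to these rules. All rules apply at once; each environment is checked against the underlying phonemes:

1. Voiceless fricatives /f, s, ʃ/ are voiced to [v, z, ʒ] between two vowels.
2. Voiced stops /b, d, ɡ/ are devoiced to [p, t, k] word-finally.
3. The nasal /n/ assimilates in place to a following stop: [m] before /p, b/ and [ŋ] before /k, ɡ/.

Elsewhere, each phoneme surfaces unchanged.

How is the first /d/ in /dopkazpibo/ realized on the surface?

/d/ — word-initial; rule 2 does not apply here → [d].

[d]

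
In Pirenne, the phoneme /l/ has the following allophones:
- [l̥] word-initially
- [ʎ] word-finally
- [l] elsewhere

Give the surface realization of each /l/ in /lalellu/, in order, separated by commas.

[l̥], [l], [l], [l]

Occurrence 1 (position 1): word-initially → [l̥].
Occurrence 2 (position 3): no conditioning environment matches → elsewhere allophone [l].
Occurrence 3 (position 5): no conditioning environment matches → elsewhere allophone [l].
Occurrence 4 (position 6): no conditioning environment matches → elsewhere allophone [l].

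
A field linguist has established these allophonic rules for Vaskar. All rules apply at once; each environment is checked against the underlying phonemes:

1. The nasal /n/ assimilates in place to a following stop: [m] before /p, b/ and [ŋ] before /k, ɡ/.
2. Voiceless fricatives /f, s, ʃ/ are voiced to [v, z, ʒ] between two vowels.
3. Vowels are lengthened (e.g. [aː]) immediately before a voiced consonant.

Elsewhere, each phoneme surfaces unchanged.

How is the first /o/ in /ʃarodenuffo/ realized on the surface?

/o/ meets the environment for rule 3 (before a voiced consonant) → [oː].

[oː]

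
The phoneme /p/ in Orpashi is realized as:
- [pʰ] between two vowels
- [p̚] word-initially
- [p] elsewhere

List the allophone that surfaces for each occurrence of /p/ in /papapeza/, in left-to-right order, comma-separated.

[p̚], [pʰ], [pʰ]

Occurrence 1 (position 1): word-initially → [p̚].
Occurrence 2 (position 3): between two vowels → [pʰ].
Occurrence 3 (position 5): between two vowels → [pʰ].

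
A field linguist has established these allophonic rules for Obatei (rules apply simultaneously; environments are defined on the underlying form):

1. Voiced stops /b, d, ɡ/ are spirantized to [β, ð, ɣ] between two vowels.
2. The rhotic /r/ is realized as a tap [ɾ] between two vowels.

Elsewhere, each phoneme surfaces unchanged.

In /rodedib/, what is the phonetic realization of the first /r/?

/r/ (word-initial) is in the target of rule 2 but the environment (between two vowels) is not met → [r].

[r]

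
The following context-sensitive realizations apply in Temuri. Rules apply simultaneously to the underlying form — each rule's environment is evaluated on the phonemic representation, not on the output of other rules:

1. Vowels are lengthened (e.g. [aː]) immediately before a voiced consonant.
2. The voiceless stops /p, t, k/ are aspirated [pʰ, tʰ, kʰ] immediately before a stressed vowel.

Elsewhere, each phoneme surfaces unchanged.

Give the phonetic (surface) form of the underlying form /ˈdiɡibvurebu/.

/d/ — not in any rule's target class → [d].
/i/ (between /d/ and /ɡ/) occurs before a voiced consonant → [iː] by rule 1.
/ɡ/ stays [ɡ].
Rule 1 applies to /i/ (between /ɡ/ and /b/: before a voiced consonant) → [iː].
/b/ — not in any rule's target class → [b].
/v/ (between /b/ and /u/) is unaffected → [v].
/u/ — between /v/ and /r/, before a voiced consonant — surfaces as [uː] (rule 1).
/r/ (between /u/ and /e/): no rule targets it → [r].
/e/ meets the environment for rule 1 (before a voiced consonant) → [eː].
/b/ — not in any rule's target class → [b].
/u/ — word-final; rule 1 does not apply here → [u].

[ˈdiːɡiːbvuːreːbu]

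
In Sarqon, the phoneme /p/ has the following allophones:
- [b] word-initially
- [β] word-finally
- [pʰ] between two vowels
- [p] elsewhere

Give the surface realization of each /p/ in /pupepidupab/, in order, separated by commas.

Occurrence 1 (position 1): word-initially → [b].
Occurrence 2 (position 3): between two vowels → [pʰ].
Occurrence 3 (position 5): between two vowels → [pʰ].
Occurrence 4 (position 9): between two vowels → [pʰ].

[b], [pʰ], [pʰ], [pʰ]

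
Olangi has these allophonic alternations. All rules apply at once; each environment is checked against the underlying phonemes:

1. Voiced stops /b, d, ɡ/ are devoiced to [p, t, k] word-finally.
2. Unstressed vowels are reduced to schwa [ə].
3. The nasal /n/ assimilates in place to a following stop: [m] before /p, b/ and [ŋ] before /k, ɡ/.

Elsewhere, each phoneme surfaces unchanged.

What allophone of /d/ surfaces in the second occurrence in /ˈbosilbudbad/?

[t]

/d/ meets the environment for rule 1 (word-finally) → [t].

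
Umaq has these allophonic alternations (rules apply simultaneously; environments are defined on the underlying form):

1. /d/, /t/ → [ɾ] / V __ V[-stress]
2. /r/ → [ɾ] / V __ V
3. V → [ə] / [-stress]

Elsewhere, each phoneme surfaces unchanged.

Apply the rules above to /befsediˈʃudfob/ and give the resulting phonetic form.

[bəfsəɾəˈʃudfəb]

/b/ (word-initial) is unaffected → [b].
/e/ (between /b/ and /f/): in an unstressed syllable, so rule 3 applies → [ə].
/f/ — not in any rule's target class → [f].
/s/ (between /f/ and /e/): no rule targets it → [s].
/e/ meets the environment for rule 3 (in an unstressed syllable) → [ə].
/d/ meets the environment for rule 1 (between a vowel and a following unstressed vowel) → [ɾ].
Rule 3 applies to /i/ (between /d/ and /ʃ/: in an unstressed syllable) → [ə].
/ʃ/ (between /i/ and /u/): no rule targets it → [ʃ].
/u/ (between /ʃ/ and /d/) is in the target of rule 3 but the environment (in an unstressed syllable) is not met → [u].
/d/ (between /u/ and /f/): rule 1 targets it, but not between a vowel and a following unstressed vowel → unchanged [d].
/f/ stays [f].
/o/ (between /f/ and /b/) occurs in an unstressed syllable → [ə] by rule 3.
/b/ (word-final) is unaffected → [b].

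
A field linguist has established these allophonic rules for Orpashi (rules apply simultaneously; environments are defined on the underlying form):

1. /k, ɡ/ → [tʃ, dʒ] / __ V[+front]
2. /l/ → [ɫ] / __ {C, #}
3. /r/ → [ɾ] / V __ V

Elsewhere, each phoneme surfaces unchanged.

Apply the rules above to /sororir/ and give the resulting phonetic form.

[soɾoɾir]

/s/ (word-initial): no rule targets it → [s].
/o/ (between /s/ and /r/): no rule targets it → [o].
/r/ (between /o/ and /o/): between two vowels, so rule 3 applies → [ɾ].
/o/ — not in any rule's target class → [o].
/r/ — between /o/ and /i/, between two vowels — surfaces as [ɾ] (rule 3).
/i/ (between /r/ and /r/): no rule targets it → [i].
/r/ (word-final): rule 3 targets it, but not between two vowels → unchanged [r].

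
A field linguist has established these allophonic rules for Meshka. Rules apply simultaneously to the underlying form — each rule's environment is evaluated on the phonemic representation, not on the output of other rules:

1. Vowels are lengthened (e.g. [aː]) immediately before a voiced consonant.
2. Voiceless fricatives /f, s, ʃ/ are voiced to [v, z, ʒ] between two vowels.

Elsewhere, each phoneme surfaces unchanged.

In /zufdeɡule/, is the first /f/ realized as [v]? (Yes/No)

/f/ (between /u/ and /d/) fails the environment for rule 2, so it stays [f].
The actual realization is [f], not [v].

No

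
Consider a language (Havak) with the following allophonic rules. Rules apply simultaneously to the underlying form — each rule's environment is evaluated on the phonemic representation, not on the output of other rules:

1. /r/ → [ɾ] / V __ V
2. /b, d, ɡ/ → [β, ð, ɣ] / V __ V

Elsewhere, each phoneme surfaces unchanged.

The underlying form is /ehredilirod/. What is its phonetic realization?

[ehreðiliɾod]

/e/ — not in any rule's target class → [e].
/h/ (between /e/ and /r/) is unaffected → [h].
/r/ — between /h/ and /e/; rule 1 does not apply here → [r].
/e/ stays [e].
/d/ meets the environment for rule 2 (between two vowels) → [ð].
/i/ (between /d/ and /l/) is unaffected → [i].
/l/ stays [l].
/i/ stays [i].
/r/ (between /i/ and /o/): between two vowels, so rule 1 applies → [ɾ].
/o/ (between /r/ and /d/): no rule targets it → [o].
/d/ (word-final) is in the target of rule 2 but the environment (between two vowels) is not met → [d].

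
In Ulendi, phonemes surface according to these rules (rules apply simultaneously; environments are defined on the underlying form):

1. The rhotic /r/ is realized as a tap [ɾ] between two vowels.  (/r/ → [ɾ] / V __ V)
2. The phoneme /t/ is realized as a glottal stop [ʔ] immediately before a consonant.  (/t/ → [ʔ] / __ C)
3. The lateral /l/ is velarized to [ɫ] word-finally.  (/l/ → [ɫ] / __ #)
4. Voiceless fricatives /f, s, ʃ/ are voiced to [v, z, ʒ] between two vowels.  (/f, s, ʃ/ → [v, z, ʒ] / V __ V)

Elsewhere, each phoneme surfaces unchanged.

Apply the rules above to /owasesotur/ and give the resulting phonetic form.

/o/ stays [o].
/w/ (between /o/ and /a/) is unaffected → [w].
/a/ stays [a].
/s/ — between /a/ and /e/, between two vowels — surfaces as [z] (rule 4).
/e/ (between /s/ and /s/): no rule targets it → [e].
/s/ (between /e/ and /o/): between two vowels, so rule 4 applies → [z].
/o/ (between /s/ and /t/): no rule targets it → [o].
/t/ (between /o/ and /u/) fails the environment for rule 2, so it stays [t].
/u/ (between /t/ and /r/): no rule targets it → [u].
/r/ (word-final): rule 1 targets it, but not between two vowels → unchanged [r].

[owazezotur]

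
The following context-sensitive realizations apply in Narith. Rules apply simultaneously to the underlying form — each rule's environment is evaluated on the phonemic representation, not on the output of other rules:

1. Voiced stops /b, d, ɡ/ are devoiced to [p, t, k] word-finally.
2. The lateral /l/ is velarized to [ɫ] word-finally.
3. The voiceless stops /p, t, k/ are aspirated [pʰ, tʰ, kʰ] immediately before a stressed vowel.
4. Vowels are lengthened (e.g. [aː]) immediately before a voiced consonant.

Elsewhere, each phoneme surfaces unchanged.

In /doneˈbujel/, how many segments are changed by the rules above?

Segments that undergo a rule: /o/ → [oː] (rule 4); /e/ → [eː] (rule 4); /u/ → [uː] (rule 4); /e/ → [eː] (rule 4); /l/ → [ɫ] (rule 2).
All other segments surface unchanged.

5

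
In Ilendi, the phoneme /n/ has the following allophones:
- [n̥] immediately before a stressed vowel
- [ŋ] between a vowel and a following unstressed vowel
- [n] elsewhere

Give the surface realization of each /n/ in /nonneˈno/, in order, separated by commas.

[n], [n], [n], [n̥]

Occurrence 1 (position 1): no conditioning environment matches → elsewhere allophone [n].
Occurrence 2 (position 3): no conditioning environment matches → elsewhere allophone [n].
Occurrence 3 (position 4): no conditioning environment matches → elsewhere allophone [n].
Occurrence 4 (position 6): immediately before a stressed vowel → [n̥].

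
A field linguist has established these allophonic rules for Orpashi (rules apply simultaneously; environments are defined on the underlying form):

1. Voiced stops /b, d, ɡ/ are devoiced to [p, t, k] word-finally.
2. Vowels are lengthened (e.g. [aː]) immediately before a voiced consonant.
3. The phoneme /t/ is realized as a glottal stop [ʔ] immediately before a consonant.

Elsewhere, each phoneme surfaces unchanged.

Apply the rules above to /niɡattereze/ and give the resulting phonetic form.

/n/ (word-initial): no rule targets it → [n].
/i/ meets the environment for rule 2 (before a voiced consonant) → [iː].
/ɡ/ (between /i/ and /a/) is in the target of rule 1 but the environment (word-finally) is not met → [ɡ].
/a/ (between /ɡ/ and /t/): rule 2 targets it, but not before a voiced consonant → unchanged [a].
/t/ (between /a/ and /t/) occurs immediately before a consonant → [ʔ] by rule 3.
/t/ (between /t/ and /e/) is in the target of rule 3 but the environment (immediately before a consonant) is not met → [t].
/e/ (between /t/ and /r/): before a voiced consonant, so rule 2 applies → [eː].
/r/ (between /e/ and /e/) is unaffected → [r].
Rule 2 applies to /e/ (between /r/ and /z/: before a voiced consonant) → [eː].
/z/ (between /e/ and /e/) is unaffected → [z].
/e/ (word-final): rule 2 targets it, but not before a voiced consonant → unchanged [e].

[niːɡaʔteːreːze]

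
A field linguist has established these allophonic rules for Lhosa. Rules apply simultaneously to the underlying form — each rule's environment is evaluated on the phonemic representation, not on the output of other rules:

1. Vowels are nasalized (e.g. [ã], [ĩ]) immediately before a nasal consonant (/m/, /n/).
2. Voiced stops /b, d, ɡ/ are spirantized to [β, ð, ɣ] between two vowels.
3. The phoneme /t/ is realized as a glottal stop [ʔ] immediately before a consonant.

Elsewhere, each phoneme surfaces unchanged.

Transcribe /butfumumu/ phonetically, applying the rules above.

[buʔfũmũmu]

/b/ (word-initial) fails the environment for rule 2, so it stays [b].
/u/ (between /b/ and /t/) is in the target of rule 1 but the environment (before a nasal consonant) is not met → [u].
Rule 3 applies to /t/ (between /u/ and /f/: immediately before a consonant) → [ʔ].
/u/ (between /f/ and /m/): before a nasal consonant, so rule 1 applies → [ũ].
/u/ — between /m/ and /m/, before a nasal consonant — surfaces as [ũ] (rule 1).
/u/ (word-final) fails the environment for rule 1, so it stays [u].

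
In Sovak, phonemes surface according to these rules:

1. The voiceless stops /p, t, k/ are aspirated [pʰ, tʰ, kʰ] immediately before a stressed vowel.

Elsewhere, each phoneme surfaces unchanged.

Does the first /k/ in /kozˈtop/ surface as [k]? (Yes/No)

Yes

/k/ (word-initial): rule 1 targets it, but not immediately before a stressed vowel → unchanged [k].
The actual realization is [k], which matches [k].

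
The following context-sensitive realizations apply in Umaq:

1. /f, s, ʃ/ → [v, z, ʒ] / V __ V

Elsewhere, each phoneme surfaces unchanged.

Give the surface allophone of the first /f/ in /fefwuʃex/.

/f/ (word-initial) fails the environment for rule 1, so it stays [f].

[f]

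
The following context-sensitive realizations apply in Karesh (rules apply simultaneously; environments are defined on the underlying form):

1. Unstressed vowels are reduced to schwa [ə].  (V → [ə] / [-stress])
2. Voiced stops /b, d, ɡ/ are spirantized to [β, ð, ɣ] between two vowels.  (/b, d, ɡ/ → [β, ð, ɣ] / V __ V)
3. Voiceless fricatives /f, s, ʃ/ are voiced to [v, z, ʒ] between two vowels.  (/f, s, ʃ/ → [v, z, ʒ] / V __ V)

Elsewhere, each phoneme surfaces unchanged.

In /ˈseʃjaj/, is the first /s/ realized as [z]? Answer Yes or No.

/s/ — word-initial; rule 3 does not apply here → [s].
The actual realization is [s], not [z].

No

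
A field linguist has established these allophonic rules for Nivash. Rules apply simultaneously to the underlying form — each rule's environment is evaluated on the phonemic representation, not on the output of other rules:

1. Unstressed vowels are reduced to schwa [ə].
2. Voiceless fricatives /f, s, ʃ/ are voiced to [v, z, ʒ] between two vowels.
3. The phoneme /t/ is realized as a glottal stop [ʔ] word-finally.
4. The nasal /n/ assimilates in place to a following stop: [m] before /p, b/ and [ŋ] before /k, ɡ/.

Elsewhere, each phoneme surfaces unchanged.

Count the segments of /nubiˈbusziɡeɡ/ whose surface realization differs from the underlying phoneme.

Segments that undergo a rule: /u/ → [ə] (rule 1); /i/ → [ə] (rule 1); /i/ → [ə] (rule 1); /e/ → [ə] (rule 1).
All other segments surface unchanged.

4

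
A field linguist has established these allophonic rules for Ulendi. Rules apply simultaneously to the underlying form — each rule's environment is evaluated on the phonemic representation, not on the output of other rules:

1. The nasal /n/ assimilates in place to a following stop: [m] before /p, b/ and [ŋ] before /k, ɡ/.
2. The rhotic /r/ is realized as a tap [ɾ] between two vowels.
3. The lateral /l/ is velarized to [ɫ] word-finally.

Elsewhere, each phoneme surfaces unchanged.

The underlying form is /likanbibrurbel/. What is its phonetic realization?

[likambibrurbeɫ]

/l/ (word-initial): rule 3 targets it, but not word-finally → unchanged [l].
/i/ stays [i].
/k/ stays [k].
/a/ (between /k/ and /n/): no rule targets it → [a].
/n/ — between /a/ and /b/, before a labial or velar stop — surfaces as [m] (rule 1).
/b/ (between /n/ and /i/): no rule targets it → [b].
/i/ (between /b/ and /b/): no rule targets it → [i].
/b/ (between /i/ and /r/): no rule targets it → [b].
/r/ (between /b/ and /u/) is in the target of rule 2 but the environment (between two vowels) is not met → [r].
/u/ — not in any rule's target class → [u].
/r/ (between /u/ and /b/) is in the target of rule 2 but the environment (between two vowels) is not met → [r].
/b/ stays [b].
/e/ — not in any rule's target class → [e].
/l/ (word-final) occurs word-finally → [ɫ] by rule 3.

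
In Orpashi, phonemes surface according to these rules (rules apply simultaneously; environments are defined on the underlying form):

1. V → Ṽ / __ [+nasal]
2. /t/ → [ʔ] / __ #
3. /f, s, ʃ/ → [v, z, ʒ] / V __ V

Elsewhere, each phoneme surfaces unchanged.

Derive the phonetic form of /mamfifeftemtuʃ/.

/m/ stays [m].
Rule 1 applies to /a/ (between /m/ and /m/: before a nasal consonant) → [ã].
/m/ — not in any rule's target class → [m].
/f/ (between /m/ and /i/) fails the environment for rule 3, so it stays [f].
/i/ (between /f/ and /f/): rule 1 targets it, but not before a nasal consonant → unchanged [i].
Rule 3 applies to /f/ (between /i/ and /e/: between two vowels) → [v].
/e/ (between /f/ and /f/) fails the environment for rule 1, so it stays [e].
/f/ — between /e/ and /t/; rule 3 does not apply here → [f].
/t/ (between /f/ and /e/): rule 2 targets it, but not word-finally → unchanged [t].
/e/ (between /t/ and /m/): before a nasal consonant, so rule 1 applies → [ẽ].
/m/ (between /e/ and /t/): no rule targets it → [m].
/t/ (between /m/ and /u/): rule 2 targets it, but not word-finally → unchanged [t].
/u/ (between /t/ and /ʃ/): rule 1 targets it, but not before a nasal consonant → unchanged [u].
/ʃ/ — word-final; rule 3 does not apply here → [ʃ].

[mãmfiveftẽmtuʃ]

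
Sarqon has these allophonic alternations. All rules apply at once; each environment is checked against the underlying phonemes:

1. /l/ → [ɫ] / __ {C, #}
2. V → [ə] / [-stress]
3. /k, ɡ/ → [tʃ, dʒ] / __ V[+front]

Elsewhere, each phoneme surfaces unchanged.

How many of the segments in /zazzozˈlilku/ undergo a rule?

Segments that undergo a rule: /a/ → [ə] (rule 2); /o/ → [ə] (rule 2); /l/ → [ɫ] (rule 1); /u/ → [ə] (rule 2).
All other segments surface unchanged.

4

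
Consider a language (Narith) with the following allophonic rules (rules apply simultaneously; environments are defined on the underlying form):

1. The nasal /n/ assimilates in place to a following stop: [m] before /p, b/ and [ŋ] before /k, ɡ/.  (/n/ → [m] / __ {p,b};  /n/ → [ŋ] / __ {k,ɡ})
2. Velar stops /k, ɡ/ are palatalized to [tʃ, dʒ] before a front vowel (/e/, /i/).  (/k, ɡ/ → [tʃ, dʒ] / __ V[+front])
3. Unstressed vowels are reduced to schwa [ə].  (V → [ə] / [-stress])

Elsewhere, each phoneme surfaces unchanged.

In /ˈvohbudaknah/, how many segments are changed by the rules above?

3

Segments that undergo a rule: /u/ → [ə] (rule 3); /a/ → [ə] (rule 3); /a/ → [ə] (rule 3).
All other segments surface unchanged.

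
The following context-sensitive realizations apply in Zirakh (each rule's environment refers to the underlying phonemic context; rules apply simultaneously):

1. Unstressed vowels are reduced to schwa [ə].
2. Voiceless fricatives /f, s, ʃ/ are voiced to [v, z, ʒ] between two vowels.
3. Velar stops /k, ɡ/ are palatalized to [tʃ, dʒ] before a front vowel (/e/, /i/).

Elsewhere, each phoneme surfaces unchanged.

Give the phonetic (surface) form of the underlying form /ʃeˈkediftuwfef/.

/ʃ/ (word-initial): rule 2 targets it, but not between two vowels → unchanged [ʃ].
Rule 1 applies to /e/ (between /ʃ/ and /k/: in an unstressed syllable) → [ə].
/k/ meets the environment for rule 3 (before a front vowel) → [tʃ].
/e/ (between /k/ and /d/) is in the target of rule 1 but the environment (in an unstressed syllable) is not met → [e].
/d/ — not in any rule's target class → [d].
/i/ — between /d/ and /f/, in an unstressed syllable — surfaces as [ə] (rule 1).
/f/ (between /i/ and /t/) fails the environment for rule 2, so it stays [f].
/t/ — not in any rule's target class → [t].
/u/ meets the environment for rule 1 (in an unstressed syllable) → [ə].
/w/ (between /u/ and /f/): no rule targets it → [w].
/f/ (between /w/ and /e/): rule 2 targets it, but not between two vowels → unchanged [f].
/e/ — between /f/ and /f/, in an unstressed syllable — surfaces as [ə] (rule 1).
/f/ (word-final) fails the environment for rule 2, so it stays [f].

[ʃəˈtʃedəftəwfəf]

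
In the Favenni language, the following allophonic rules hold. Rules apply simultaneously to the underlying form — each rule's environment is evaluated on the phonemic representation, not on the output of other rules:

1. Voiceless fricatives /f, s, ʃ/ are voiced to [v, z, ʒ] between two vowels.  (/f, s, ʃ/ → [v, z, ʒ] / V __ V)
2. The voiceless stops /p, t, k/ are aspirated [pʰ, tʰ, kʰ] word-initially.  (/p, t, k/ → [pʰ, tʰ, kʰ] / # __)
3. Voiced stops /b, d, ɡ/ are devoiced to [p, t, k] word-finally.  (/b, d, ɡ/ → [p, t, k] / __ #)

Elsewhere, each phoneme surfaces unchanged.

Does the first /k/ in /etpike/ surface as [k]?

Yes

/k/ (between /i/ and /e/) is in the target of rule 2 but the environment (word-initially) is not met → [k].
The actual realization is [k], which matches [k].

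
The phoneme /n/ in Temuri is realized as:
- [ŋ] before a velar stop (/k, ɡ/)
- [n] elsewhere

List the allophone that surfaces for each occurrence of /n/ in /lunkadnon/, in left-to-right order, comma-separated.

[ŋ], [n], [n]

Occurrence 1 (position 3): before a velar stop → [ŋ].
Occurrence 2 (position 7): no conditioning environment matches → elsewhere allophone [n].
Occurrence 3 (position 9): no conditioning environment matches → elsewhere allophone [n].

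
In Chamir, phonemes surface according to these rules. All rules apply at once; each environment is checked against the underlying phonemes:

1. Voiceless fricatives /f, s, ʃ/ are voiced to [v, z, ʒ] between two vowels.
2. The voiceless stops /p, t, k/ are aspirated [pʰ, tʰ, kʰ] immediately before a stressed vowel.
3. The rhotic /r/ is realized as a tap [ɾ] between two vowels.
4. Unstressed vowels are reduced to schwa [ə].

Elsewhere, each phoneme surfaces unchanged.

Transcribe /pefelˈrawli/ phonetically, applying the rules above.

[pəvəlˈrawlə]

/p/ — word-initial; rule 2 does not apply here → [p].
/e/ — between /p/ and /f/, in an unstressed syllable — surfaces as [ə] (rule 4).
/f/ (between /e/ and /e/) occurs between two vowels → [v] by rule 1.
/e/ — between /f/ and /l/, in an unstressed syllable — surfaces as [ə] (rule 4).
/l/ stays [l].
/r/ (between /l/ and /a/) is in the target of rule 3 but the environment (between two vowels) is not met → [r].
/a/ — between /r/ and /w/; rule 4 does not apply here → [a].
/w/ (between /a/ and /l/): no rule targets it → [w].
/l/ (between /w/ and /i/) is unaffected → [l].
/i/ (word-final): in an unstressed syllable, so rule 4 applies → [ə].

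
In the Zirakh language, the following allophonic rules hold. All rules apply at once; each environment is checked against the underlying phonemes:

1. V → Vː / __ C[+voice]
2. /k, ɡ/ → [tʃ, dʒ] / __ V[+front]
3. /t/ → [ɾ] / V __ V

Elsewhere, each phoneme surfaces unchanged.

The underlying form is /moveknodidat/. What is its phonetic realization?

/m/ (word-initial) is unaffected → [m].
Rule 1 applies to /o/ (between /m/ and /v/: before a voiced consonant) → [oː].
/v/ (between /o/ and /e/) is unaffected → [v].
/e/ — between /v/ and /k/; rule 1 does not apply here → [e].
/k/ (between /e/ and /n/): rule 2 targets it, but not before a front vowel → unchanged [k].
/n/ — not in any rule's target class → [n].
/o/ (between /n/ and /d/): before a voiced consonant, so rule 1 applies → [oː].
/d/ (between /o/ and /i/): no rule targets it → [d].
/i/ — between /d/ and /d/, before a voiced consonant — surfaces as [iː] (rule 1).
/d/ (between /i/ and /a/) is unaffected → [d].
/a/ (between /d/ and /t/) is in the target of rule 1 but the environment (before a voiced consonant) is not met → [a].
/t/ (word-final) fails the environment for rule 3, so it stays [t].

[moːveknoːdiːdat]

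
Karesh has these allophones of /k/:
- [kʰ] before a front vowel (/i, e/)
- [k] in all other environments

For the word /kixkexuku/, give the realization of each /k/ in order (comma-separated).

Occurrence 1 (position 1): before a front vowel (/i, e/) → [kʰ].
Occurrence 2 (position 4): before a front vowel (/i, e/) → [kʰ].
Occurrence 3 (position 8): no conditioning environment matches → elsewhere allophone [k].

[kʰ], [kʰ], [k]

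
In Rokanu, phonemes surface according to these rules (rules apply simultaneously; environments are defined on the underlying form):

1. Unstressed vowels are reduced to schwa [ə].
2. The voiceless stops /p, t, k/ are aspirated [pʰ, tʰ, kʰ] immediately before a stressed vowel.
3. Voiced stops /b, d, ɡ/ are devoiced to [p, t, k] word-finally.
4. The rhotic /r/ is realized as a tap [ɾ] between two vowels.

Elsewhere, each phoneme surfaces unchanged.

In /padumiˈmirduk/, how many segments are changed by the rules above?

4

Segments that undergo a rule: /a/ → [ə] (rule 1); /u/ → [ə] (rule 1); /i/ → [ə] (rule 1); /u/ → [ə] (rule 1).
All other segments surface unchanged.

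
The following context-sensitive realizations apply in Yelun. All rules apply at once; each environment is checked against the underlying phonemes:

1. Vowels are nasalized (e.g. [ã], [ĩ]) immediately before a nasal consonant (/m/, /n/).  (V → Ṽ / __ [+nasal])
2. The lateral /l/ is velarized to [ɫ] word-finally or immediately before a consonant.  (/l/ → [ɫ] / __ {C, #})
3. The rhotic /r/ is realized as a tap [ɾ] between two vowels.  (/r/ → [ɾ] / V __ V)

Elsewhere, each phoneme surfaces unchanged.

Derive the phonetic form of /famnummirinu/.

/a/ (between /f/ and /m/) occurs before a nasal consonant → [ã] by rule 1.
/u/ (between /n/ and /m/) occurs before a nasal consonant → [ũ] by rule 1.
/i/ (between /m/ and /r/): rule 1 targets it, but not before a nasal consonant → unchanged [i].
/r/ — between /i/ and /i/, between two vowels — surfaces as [ɾ] (rule 3).
/i/ (between /r/ and /n/): before a nasal consonant, so rule 1 applies → [ĩ].
/u/ (word-final): rule 1 targets it, but not before a nasal consonant → unchanged [u].

[fãmnũmmiɾĩnu]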